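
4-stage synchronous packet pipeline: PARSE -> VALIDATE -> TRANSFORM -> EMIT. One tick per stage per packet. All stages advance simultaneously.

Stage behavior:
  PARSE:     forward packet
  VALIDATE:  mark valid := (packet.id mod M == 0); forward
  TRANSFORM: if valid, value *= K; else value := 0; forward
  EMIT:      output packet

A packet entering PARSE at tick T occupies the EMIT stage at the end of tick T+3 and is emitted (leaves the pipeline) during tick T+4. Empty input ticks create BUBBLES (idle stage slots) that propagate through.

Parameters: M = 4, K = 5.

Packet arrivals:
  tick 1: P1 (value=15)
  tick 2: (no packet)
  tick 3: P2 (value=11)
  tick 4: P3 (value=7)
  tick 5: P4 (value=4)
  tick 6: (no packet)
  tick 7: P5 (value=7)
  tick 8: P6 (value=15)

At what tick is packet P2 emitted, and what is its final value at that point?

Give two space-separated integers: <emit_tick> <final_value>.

Answer: 7 0

Derivation:
Tick 1: [PARSE:P1(v=15,ok=F), VALIDATE:-, TRANSFORM:-, EMIT:-] out:-; in:P1
Tick 2: [PARSE:-, VALIDATE:P1(v=15,ok=F), TRANSFORM:-, EMIT:-] out:-; in:-
Tick 3: [PARSE:P2(v=11,ok=F), VALIDATE:-, TRANSFORM:P1(v=0,ok=F), EMIT:-] out:-; in:P2
Tick 4: [PARSE:P3(v=7,ok=F), VALIDATE:P2(v=11,ok=F), TRANSFORM:-, EMIT:P1(v=0,ok=F)] out:-; in:P3
Tick 5: [PARSE:P4(v=4,ok=F), VALIDATE:P3(v=7,ok=F), TRANSFORM:P2(v=0,ok=F), EMIT:-] out:P1(v=0); in:P4
Tick 6: [PARSE:-, VALIDATE:P4(v=4,ok=T), TRANSFORM:P3(v=0,ok=F), EMIT:P2(v=0,ok=F)] out:-; in:-
Tick 7: [PARSE:P5(v=7,ok=F), VALIDATE:-, TRANSFORM:P4(v=20,ok=T), EMIT:P3(v=0,ok=F)] out:P2(v=0); in:P5
Tick 8: [PARSE:P6(v=15,ok=F), VALIDATE:P5(v=7,ok=F), TRANSFORM:-, EMIT:P4(v=20,ok=T)] out:P3(v=0); in:P6
Tick 9: [PARSE:-, VALIDATE:P6(v=15,ok=F), TRANSFORM:P5(v=0,ok=F), EMIT:-] out:P4(v=20); in:-
Tick 10: [PARSE:-, VALIDATE:-, TRANSFORM:P6(v=0,ok=F), EMIT:P5(v=0,ok=F)] out:-; in:-
Tick 11: [PARSE:-, VALIDATE:-, TRANSFORM:-, EMIT:P6(v=0,ok=F)] out:P5(v=0); in:-
Tick 12: [PARSE:-, VALIDATE:-, TRANSFORM:-, EMIT:-] out:P6(v=0); in:-
P2: arrives tick 3, valid=False (id=2, id%4=2), emit tick 7, final value 0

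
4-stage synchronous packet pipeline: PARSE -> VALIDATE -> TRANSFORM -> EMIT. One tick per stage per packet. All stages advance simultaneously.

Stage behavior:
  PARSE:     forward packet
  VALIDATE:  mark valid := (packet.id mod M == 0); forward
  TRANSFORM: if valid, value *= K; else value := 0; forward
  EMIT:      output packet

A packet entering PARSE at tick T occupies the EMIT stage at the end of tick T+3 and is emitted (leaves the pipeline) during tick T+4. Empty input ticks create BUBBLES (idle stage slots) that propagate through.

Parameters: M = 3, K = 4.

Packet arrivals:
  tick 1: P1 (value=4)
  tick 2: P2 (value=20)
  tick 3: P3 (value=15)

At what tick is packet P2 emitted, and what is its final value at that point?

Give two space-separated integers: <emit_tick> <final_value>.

Answer: 6 0

Derivation:
Tick 1: [PARSE:P1(v=4,ok=F), VALIDATE:-, TRANSFORM:-, EMIT:-] out:-; in:P1
Tick 2: [PARSE:P2(v=20,ok=F), VALIDATE:P1(v=4,ok=F), TRANSFORM:-, EMIT:-] out:-; in:P2
Tick 3: [PARSE:P3(v=15,ok=F), VALIDATE:P2(v=20,ok=F), TRANSFORM:P1(v=0,ok=F), EMIT:-] out:-; in:P3
Tick 4: [PARSE:-, VALIDATE:P3(v=15,ok=T), TRANSFORM:P2(v=0,ok=F), EMIT:P1(v=0,ok=F)] out:-; in:-
Tick 5: [PARSE:-, VALIDATE:-, TRANSFORM:P3(v=60,ok=T), EMIT:P2(v=0,ok=F)] out:P1(v=0); in:-
Tick 6: [PARSE:-, VALIDATE:-, TRANSFORM:-, EMIT:P3(v=60,ok=T)] out:P2(v=0); in:-
Tick 7: [PARSE:-, VALIDATE:-, TRANSFORM:-, EMIT:-] out:P3(v=60); in:-
P2: arrives tick 2, valid=False (id=2, id%3=2), emit tick 6, final value 0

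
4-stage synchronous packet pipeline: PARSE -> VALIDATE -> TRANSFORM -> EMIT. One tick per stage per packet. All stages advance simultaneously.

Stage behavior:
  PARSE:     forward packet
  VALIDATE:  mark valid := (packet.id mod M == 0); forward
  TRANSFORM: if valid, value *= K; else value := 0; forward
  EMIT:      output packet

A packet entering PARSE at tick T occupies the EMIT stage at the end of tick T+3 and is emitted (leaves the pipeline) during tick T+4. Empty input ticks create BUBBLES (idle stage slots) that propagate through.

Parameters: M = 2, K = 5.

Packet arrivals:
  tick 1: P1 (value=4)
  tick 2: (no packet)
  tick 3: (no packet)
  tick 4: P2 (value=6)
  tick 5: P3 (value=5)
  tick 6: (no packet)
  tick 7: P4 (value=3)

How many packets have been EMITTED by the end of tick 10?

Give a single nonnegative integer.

Tick 1: [PARSE:P1(v=4,ok=F), VALIDATE:-, TRANSFORM:-, EMIT:-] out:-; in:P1
Tick 2: [PARSE:-, VALIDATE:P1(v=4,ok=F), TRANSFORM:-, EMIT:-] out:-; in:-
Tick 3: [PARSE:-, VALIDATE:-, TRANSFORM:P1(v=0,ok=F), EMIT:-] out:-; in:-
Tick 4: [PARSE:P2(v=6,ok=F), VALIDATE:-, TRANSFORM:-, EMIT:P1(v=0,ok=F)] out:-; in:P2
Tick 5: [PARSE:P3(v=5,ok=F), VALIDATE:P2(v=6,ok=T), TRANSFORM:-, EMIT:-] out:P1(v=0); in:P3
Tick 6: [PARSE:-, VALIDATE:P3(v=5,ok=F), TRANSFORM:P2(v=30,ok=T), EMIT:-] out:-; in:-
Tick 7: [PARSE:P4(v=3,ok=F), VALIDATE:-, TRANSFORM:P3(v=0,ok=F), EMIT:P2(v=30,ok=T)] out:-; in:P4
Tick 8: [PARSE:-, VALIDATE:P4(v=3,ok=T), TRANSFORM:-, EMIT:P3(v=0,ok=F)] out:P2(v=30); in:-
Tick 9: [PARSE:-, VALIDATE:-, TRANSFORM:P4(v=15,ok=T), EMIT:-] out:P3(v=0); in:-
Tick 10: [PARSE:-, VALIDATE:-, TRANSFORM:-, EMIT:P4(v=15,ok=T)] out:-; in:-
Emitted by tick 10: ['P1', 'P2', 'P3']

Answer: 3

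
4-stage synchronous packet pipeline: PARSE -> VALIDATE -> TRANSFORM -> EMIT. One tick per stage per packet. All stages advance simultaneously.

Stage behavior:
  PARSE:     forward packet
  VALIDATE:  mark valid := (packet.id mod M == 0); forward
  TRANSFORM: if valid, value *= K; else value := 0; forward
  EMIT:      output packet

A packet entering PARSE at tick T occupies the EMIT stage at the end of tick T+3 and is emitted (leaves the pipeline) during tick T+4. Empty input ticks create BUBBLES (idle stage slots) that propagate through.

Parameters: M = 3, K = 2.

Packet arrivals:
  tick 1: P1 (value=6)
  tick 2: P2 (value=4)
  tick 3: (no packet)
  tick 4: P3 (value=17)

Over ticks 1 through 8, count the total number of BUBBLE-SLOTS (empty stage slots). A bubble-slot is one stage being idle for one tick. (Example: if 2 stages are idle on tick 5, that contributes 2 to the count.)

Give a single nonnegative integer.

Answer: 20

Derivation:
Tick 1: [PARSE:P1(v=6,ok=F), VALIDATE:-, TRANSFORM:-, EMIT:-] out:-; bubbles=3
Tick 2: [PARSE:P2(v=4,ok=F), VALIDATE:P1(v=6,ok=F), TRANSFORM:-, EMIT:-] out:-; bubbles=2
Tick 3: [PARSE:-, VALIDATE:P2(v=4,ok=F), TRANSFORM:P1(v=0,ok=F), EMIT:-] out:-; bubbles=2
Tick 4: [PARSE:P3(v=17,ok=F), VALIDATE:-, TRANSFORM:P2(v=0,ok=F), EMIT:P1(v=0,ok=F)] out:-; bubbles=1
Tick 5: [PARSE:-, VALIDATE:P3(v=17,ok=T), TRANSFORM:-, EMIT:P2(v=0,ok=F)] out:P1(v=0); bubbles=2
Tick 6: [PARSE:-, VALIDATE:-, TRANSFORM:P3(v=34,ok=T), EMIT:-] out:P2(v=0); bubbles=3
Tick 7: [PARSE:-, VALIDATE:-, TRANSFORM:-, EMIT:P3(v=34,ok=T)] out:-; bubbles=3
Tick 8: [PARSE:-, VALIDATE:-, TRANSFORM:-, EMIT:-] out:P3(v=34); bubbles=4
Total bubble-slots: 20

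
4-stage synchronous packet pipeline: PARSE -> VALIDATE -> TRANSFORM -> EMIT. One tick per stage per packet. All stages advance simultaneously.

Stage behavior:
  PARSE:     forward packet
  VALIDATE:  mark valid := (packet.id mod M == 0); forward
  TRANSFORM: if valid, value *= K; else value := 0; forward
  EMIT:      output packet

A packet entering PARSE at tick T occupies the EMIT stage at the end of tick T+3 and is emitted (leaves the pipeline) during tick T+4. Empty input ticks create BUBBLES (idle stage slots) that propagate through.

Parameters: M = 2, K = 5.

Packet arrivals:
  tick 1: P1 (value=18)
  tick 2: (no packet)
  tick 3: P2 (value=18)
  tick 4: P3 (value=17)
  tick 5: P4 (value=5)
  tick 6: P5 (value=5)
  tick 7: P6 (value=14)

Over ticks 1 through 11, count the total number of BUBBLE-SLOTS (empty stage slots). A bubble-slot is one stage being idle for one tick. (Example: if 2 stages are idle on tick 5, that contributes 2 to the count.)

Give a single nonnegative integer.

Tick 1: [PARSE:P1(v=18,ok=F), VALIDATE:-, TRANSFORM:-, EMIT:-] out:-; bubbles=3
Tick 2: [PARSE:-, VALIDATE:P1(v=18,ok=F), TRANSFORM:-, EMIT:-] out:-; bubbles=3
Tick 3: [PARSE:P2(v=18,ok=F), VALIDATE:-, TRANSFORM:P1(v=0,ok=F), EMIT:-] out:-; bubbles=2
Tick 4: [PARSE:P3(v=17,ok=F), VALIDATE:P2(v=18,ok=T), TRANSFORM:-, EMIT:P1(v=0,ok=F)] out:-; bubbles=1
Tick 5: [PARSE:P4(v=5,ok=F), VALIDATE:P3(v=17,ok=F), TRANSFORM:P2(v=90,ok=T), EMIT:-] out:P1(v=0); bubbles=1
Tick 6: [PARSE:P5(v=5,ok=F), VALIDATE:P4(v=5,ok=T), TRANSFORM:P3(v=0,ok=F), EMIT:P2(v=90,ok=T)] out:-; bubbles=0
Tick 7: [PARSE:P6(v=14,ok=F), VALIDATE:P5(v=5,ok=F), TRANSFORM:P4(v=25,ok=T), EMIT:P3(v=0,ok=F)] out:P2(v=90); bubbles=0
Tick 8: [PARSE:-, VALIDATE:P6(v=14,ok=T), TRANSFORM:P5(v=0,ok=F), EMIT:P4(v=25,ok=T)] out:P3(v=0); bubbles=1
Tick 9: [PARSE:-, VALIDATE:-, TRANSFORM:P6(v=70,ok=T), EMIT:P5(v=0,ok=F)] out:P4(v=25); bubbles=2
Tick 10: [PARSE:-, VALIDATE:-, TRANSFORM:-, EMIT:P6(v=70,ok=T)] out:P5(v=0); bubbles=3
Tick 11: [PARSE:-, VALIDATE:-, TRANSFORM:-, EMIT:-] out:P6(v=70); bubbles=4
Total bubble-slots: 20

Answer: 20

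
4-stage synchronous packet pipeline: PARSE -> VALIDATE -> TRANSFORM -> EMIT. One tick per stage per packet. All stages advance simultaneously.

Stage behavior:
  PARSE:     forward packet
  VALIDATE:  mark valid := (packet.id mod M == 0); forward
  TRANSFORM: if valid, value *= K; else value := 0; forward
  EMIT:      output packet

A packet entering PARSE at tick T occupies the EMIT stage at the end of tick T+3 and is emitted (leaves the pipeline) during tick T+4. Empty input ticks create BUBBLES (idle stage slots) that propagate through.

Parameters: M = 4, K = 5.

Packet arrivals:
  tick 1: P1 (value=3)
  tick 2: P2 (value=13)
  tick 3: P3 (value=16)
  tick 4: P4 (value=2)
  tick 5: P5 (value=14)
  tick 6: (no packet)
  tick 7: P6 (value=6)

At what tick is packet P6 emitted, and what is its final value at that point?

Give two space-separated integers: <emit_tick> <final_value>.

Tick 1: [PARSE:P1(v=3,ok=F), VALIDATE:-, TRANSFORM:-, EMIT:-] out:-; in:P1
Tick 2: [PARSE:P2(v=13,ok=F), VALIDATE:P1(v=3,ok=F), TRANSFORM:-, EMIT:-] out:-; in:P2
Tick 3: [PARSE:P3(v=16,ok=F), VALIDATE:P2(v=13,ok=F), TRANSFORM:P1(v=0,ok=F), EMIT:-] out:-; in:P3
Tick 4: [PARSE:P4(v=2,ok=F), VALIDATE:P3(v=16,ok=F), TRANSFORM:P2(v=0,ok=F), EMIT:P1(v=0,ok=F)] out:-; in:P4
Tick 5: [PARSE:P5(v=14,ok=F), VALIDATE:P4(v=2,ok=T), TRANSFORM:P3(v=0,ok=F), EMIT:P2(v=0,ok=F)] out:P1(v=0); in:P5
Tick 6: [PARSE:-, VALIDATE:P5(v=14,ok=F), TRANSFORM:P4(v=10,ok=T), EMIT:P3(v=0,ok=F)] out:P2(v=0); in:-
Tick 7: [PARSE:P6(v=6,ok=F), VALIDATE:-, TRANSFORM:P5(v=0,ok=F), EMIT:P4(v=10,ok=T)] out:P3(v=0); in:P6
Tick 8: [PARSE:-, VALIDATE:P6(v=6,ok=F), TRANSFORM:-, EMIT:P5(v=0,ok=F)] out:P4(v=10); in:-
Tick 9: [PARSE:-, VALIDATE:-, TRANSFORM:P6(v=0,ok=F), EMIT:-] out:P5(v=0); in:-
Tick 10: [PARSE:-, VALIDATE:-, TRANSFORM:-, EMIT:P6(v=0,ok=F)] out:-; in:-
Tick 11: [PARSE:-, VALIDATE:-, TRANSFORM:-, EMIT:-] out:P6(v=0); in:-
P6: arrives tick 7, valid=False (id=6, id%4=2), emit tick 11, final value 0

Answer: 11 0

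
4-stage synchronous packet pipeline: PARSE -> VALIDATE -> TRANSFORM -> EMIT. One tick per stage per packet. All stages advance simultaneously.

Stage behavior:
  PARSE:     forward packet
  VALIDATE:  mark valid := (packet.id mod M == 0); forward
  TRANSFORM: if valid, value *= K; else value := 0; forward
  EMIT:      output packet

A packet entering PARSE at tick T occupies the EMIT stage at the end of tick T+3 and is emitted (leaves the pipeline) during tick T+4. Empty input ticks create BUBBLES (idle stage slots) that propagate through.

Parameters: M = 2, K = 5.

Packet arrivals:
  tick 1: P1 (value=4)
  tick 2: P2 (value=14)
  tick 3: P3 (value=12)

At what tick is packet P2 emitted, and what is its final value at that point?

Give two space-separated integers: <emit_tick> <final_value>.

Answer: 6 70

Derivation:
Tick 1: [PARSE:P1(v=4,ok=F), VALIDATE:-, TRANSFORM:-, EMIT:-] out:-; in:P1
Tick 2: [PARSE:P2(v=14,ok=F), VALIDATE:P1(v=4,ok=F), TRANSFORM:-, EMIT:-] out:-; in:P2
Tick 3: [PARSE:P3(v=12,ok=F), VALIDATE:P2(v=14,ok=T), TRANSFORM:P1(v=0,ok=F), EMIT:-] out:-; in:P3
Tick 4: [PARSE:-, VALIDATE:P3(v=12,ok=F), TRANSFORM:P2(v=70,ok=T), EMIT:P1(v=0,ok=F)] out:-; in:-
Tick 5: [PARSE:-, VALIDATE:-, TRANSFORM:P3(v=0,ok=F), EMIT:P2(v=70,ok=T)] out:P1(v=0); in:-
Tick 6: [PARSE:-, VALIDATE:-, TRANSFORM:-, EMIT:P3(v=0,ok=F)] out:P2(v=70); in:-
Tick 7: [PARSE:-, VALIDATE:-, TRANSFORM:-, EMIT:-] out:P3(v=0); in:-
P2: arrives tick 2, valid=True (id=2, id%2=0), emit tick 6, final value 70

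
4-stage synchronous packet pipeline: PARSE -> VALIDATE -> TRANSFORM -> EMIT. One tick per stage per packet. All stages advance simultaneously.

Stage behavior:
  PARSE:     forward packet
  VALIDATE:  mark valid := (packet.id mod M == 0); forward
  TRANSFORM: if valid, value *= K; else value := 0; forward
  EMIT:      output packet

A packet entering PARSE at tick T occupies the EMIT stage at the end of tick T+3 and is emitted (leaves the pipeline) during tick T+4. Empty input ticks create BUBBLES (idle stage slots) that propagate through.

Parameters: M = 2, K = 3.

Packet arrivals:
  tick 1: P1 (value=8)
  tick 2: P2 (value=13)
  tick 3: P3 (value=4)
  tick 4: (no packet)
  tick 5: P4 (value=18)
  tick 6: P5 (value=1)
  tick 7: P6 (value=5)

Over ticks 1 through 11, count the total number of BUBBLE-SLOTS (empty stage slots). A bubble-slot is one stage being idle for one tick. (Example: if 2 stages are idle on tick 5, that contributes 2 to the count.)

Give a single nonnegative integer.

Tick 1: [PARSE:P1(v=8,ok=F), VALIDATE:-, TRANSFORM:-, EMIT:-] out:-; bubbles=3
Tick 2: [PARSE:P2(v=13,ok=F), VALIDATE:P1(v=8,ok=F), TRANSFORM:-, EMIT:-] out:-; bubbles=2
Tick 3: [PARSE:P3(v=4,ok=F), VALIDATE:P2(v=13,ok=T), TRANSFORM:P1(v=0,ok=F), EMIT:-] out:-; bubbles=1
Tick 4: [PARSE:-, VALIDATE:P3(v=4,ok=F), TRANSFORM:P2(v=39,ok=T), EMIT:P1(v=0,ok=F)] out:-; bubbles=1
Tick 5: [PARSE:P4(v=18,ok=F), VALIDATE:-, TRANSFORM:P3(v=0,ok=F), EMIT:P2(v=39,ok=T)] out:P1(v=0); bubbles=1
Tick 6: [PARSE:P5(v=1,ok=F), VALIDATE:P4(v=18,ok=T), TRANSFORM:-, EMIT:P3(v=0,ok=F)] out:P2(v=39); bubbles=1
Tick 7: [PARSE:P6(v=5,ok=F), VALIDATE:P5(v=1,ok=F), TRANSFORM:P4(v=54,ok=T), EMIT:-] out:P3(v=0); bubbles=1
Tick 8: [PARSE:-, VALIDATE:P6(v=5,ok=T), TRANSFORM:P5(v=0,ok=F), EMIT:P4(v=54,ok=T)] out:-; bubbles=1
Tick 9: [PARSE:-, VALIDATE:-, TRANSFORM:P6(v=15,ok=T), EMIT:P5(v=0,ok=F)] out:P4(v=54); bubbles=2
Tick 10: [PARSE:-, VALIDATE:-, TRANSFORM:-, EMIT:P6(v=15,ok=T)] out:P5(v=0); bubbles=3
Tick 11: [PARSE:-, VALIDATE:-, TRANSFORM:-, EMIT:-] out:P6(v=15); bubbles=4
Total bubble-slots: 20

Answer: 20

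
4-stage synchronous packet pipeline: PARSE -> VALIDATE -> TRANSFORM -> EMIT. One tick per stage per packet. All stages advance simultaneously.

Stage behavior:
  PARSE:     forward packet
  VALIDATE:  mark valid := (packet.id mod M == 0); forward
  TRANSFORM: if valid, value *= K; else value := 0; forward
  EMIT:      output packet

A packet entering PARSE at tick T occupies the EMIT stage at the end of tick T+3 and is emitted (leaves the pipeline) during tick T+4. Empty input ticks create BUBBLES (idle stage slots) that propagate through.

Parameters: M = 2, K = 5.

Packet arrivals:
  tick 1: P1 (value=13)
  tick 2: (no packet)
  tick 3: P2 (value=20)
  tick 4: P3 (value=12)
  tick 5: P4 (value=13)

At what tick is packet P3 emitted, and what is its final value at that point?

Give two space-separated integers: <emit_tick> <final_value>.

Answer: 8 0

Derivation:
Tick 1: [PARSE:P1(v=13,ok=F), VALIDATE:-, TRANSFORM:-, EMIT:-] out:-; in:P1
Tick 2: [PARSE:-, VALIDATE:P1(v=13,ok=F), TRANSFORM:-, EMIT:-] out:-; in:-
Tick 3: [PARSE:P2(v=20,ok=F), VALIDATE:-, TRANSFORM:P1(v=0,ok=F), EMIT:-] out:-; in:P2
Tick 4: [PARSE:P3(v=12,ok=F), VALIDATE:P2(v=20,ok=T), TRANSFORM:-, EMIT:P1(v=0,ok=F)] out:-; in:P3
Tick 5: [PARSE:P4(v=13,ok=F), VALIDATE:P3(v=12,ok=F), TRANSFORM:P2(v=100,ok=T), EMIT:-] out:P1(v=0); in:P4
Tick 6: [PARSE:-, VALIDATE:P4(v=13,ok=T), TRANSFORM:P3(v=0,ok=F), EMIT:P2(v=100,ok=T)] out:-; in:-
Tick 7: [PARSE:-, VALIDATE:-, TRANSFORM:P4(v=65,ok=T), EMIT:P3(v=0,ok=F)] out:P2(v=100); in:-
Tick 8: [PARSE:-, VALIDATE:-, TRANSFORM:-, EMIT:P4(v=65,ok=T)] out:P3(v=0); in:-
Tick 9: [PARSE:-, VALIDATE:-, TRANSFORM:-, EMIT:-] out:P4(v=65); in:-
P3: arrives tick 4, valid=False (id=3, id%2=1), emit tick 8, final value 0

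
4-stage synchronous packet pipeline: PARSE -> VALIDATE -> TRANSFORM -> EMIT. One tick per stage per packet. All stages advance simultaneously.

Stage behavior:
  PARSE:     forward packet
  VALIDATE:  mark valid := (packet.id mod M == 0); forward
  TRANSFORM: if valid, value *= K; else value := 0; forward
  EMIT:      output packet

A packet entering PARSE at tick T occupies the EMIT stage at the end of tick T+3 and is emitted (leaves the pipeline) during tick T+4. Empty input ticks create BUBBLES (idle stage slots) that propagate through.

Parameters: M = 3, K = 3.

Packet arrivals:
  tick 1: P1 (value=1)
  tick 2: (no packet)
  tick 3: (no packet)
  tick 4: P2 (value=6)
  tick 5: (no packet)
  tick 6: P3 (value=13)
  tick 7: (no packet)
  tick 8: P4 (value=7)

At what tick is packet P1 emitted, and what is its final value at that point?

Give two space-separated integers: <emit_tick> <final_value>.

Tick 1: [PARSE:P1(v=1,ok=F), VALIDATE:-, TRANSFORM:-, EMIT:-] out:-; in:P1
Tick 2: [PARSE:-, VALIDATE:P1(v=1,ok=F), TRANSFORM:-, EMIT:-] out:-; in:-
Tick 3: [PARSE:-, VALIDATE:-, TRANSFORM:P1(v=0,ok=F), EMIT:-] out:-; in:-
Tick 4: [PARSE:P2(v=6,ok=F), VALIDATE:-, TRANSFORM:-, EMIT:P1(v=0,ok=F)] out:-; in:P2
Tick 5: [PARSE:-, VALIDATE:P2(v=6,ok=F), TRANSFORM:-, EMIT:-] out:P1(v=0); in:-
Tick 6: [PARSE:P3(v=13,ok=F), VALIDATE:-, TRANSFORM:P2(v=0,ok=F), EMIT:-] out:-; in:P3
Tick 7: [PARSE:-, VALIDATE:P3(v=13,ok=T), TRANSFORM:-, EMIT:P2(v=0,ok=F)] out:-; in:-
Tick 8: [PARSE:P4(v=7,ok=F), VALIDATE:-, TRANSFORM:P3(v=39,ok=T), EMIT:-] out:P2(v=0); in:P4
Tick 9: [PARSE:-, VALIDATE:P4(v=7,ok=F), TRANSFORM:-, EMIT:P3(v=39,ok=T)] out:-; in:-
Tick 10: [PARSE:-, VALIDATE:-, TRANSFORM:P4(v=0,ok=F), EMIT:-] out:P3(v=39); in:-
Tick 11: [PARSE:-, VALIDATE:-, TRANSFORM:-, EMIT:P4(v=0,ok=F)] out:-; in:-
Tick 12: [PARSE:-, VALIDATE:-, TRANSFORM:-, EMIT:-] out:P4(v=0); in:-
P1: arrives tick 1, valid=False (id=1, id%3=1), emit tick 5, final value 0

Answer: 5 0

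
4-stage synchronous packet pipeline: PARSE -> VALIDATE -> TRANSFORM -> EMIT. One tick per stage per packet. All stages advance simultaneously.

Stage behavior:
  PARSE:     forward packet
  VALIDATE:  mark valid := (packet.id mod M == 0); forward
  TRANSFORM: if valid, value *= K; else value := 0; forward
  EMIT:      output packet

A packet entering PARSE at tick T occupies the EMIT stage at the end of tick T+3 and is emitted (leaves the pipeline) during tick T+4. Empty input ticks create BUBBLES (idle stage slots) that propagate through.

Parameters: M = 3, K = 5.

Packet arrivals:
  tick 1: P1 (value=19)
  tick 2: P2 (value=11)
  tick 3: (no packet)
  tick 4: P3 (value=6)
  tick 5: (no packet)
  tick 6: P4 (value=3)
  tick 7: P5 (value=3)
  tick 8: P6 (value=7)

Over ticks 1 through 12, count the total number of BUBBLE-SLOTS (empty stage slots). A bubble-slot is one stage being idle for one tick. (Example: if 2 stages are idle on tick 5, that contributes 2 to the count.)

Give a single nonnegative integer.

Answer: 24

Derivation:
Tick 1: [PARSE:P1(v=19,ok=F), VALIDATE:-, TRANSFORM:-, EMIT:-] out:-; bubbles=3
Tick 2: [PARSE:P2(v=11,ok=F), VALIDATE:P1(v=19,ok=F), TRANSFORM:-, EMIT:-] out:-; bubbles=2
Tick 3: [PARSE:-, VALIDATE:P2(v=11,ok=F), TRANSFORM:P1(v=0,ok=F), EMIT:-] out:-; bubbles=2
Tick 4: [PARSE:P3(v=6,ok=F), VALIDATE:-, TRANSFORM:P2(v=0,ok=F), EMIT:P1(v=0,ok=F)] out:-; bubbles=1
Tick 5: [PARSE:-, VALIDATE:P3(v=6,ok=T), TRANSFORM:-, EMIT:P2(v=0,ok=F)] out:P1(v=0); bubbles=2
Tick 6: [PARSE:P4(v=3,ok=F), VALIDATE:-, TRANSFORM:P3(v=30,ok=T), EMIT:-] out:P2(v=0); bubbles=2
Tick 7: [PARSE:P5(v=3,ok=F), VALIDATE:P4(v=3,ok=F), TRANSFORM:-, EMIT:P3(v=30,ok=T)] out:-; bubbles=1
Tick 8: [PARSE:P6(v=7,ok=F), VALIDATE:P5(v=3,ok=F), TRANSFORM:P4(v=0,ok=F), EMIT:-] out:P3(v=30); bubbles=1
Tick 9: [PARSE:-, VALIDATE:P6(v=7,ok=T), TRANSFORM:P5(v=0,ok=F), EMIT:P4(v=0,ok=F)] out:-; bubbles=1
Tick 10: [PARSE:-, VALIDATE:-, TRANSFORM:P6(v=35,ok=T), EMIT:P5(v=0,ok=F)] out:P4(v=0); bubbles=2
Tick 11: [PARSE:-, VALIDATE:-, TRANSFORM:-, EMIT:P6(v=35,ok=T)] out:P5(v=0); bubbles=3
Tick 12: [PARSE:-, VALIDATE:-, TRANSFORM:-, EMIT:-] out:P6(v=35); bubbles=4
Total bubble-slots: 24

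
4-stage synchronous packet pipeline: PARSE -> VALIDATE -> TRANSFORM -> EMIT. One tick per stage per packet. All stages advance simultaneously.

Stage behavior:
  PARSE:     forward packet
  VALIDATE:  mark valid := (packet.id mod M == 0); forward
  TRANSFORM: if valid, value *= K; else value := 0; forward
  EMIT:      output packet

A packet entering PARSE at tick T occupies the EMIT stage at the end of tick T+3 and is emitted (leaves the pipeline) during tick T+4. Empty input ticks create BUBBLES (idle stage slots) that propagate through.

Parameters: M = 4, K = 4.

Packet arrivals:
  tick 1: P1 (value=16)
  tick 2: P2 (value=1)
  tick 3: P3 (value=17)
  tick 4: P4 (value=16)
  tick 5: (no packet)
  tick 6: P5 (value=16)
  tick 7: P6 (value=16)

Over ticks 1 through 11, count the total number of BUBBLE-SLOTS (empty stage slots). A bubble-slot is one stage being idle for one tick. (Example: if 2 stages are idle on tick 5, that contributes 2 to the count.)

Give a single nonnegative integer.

Answer: 20

Derivation:
Tick 1: [PARSE:P1(v=16,ok=F), VALIDATE:-, TRANSFORM:-, EMIT:-] out:-; bubbles=3
Tick 2: [PARSE:P2(v=1,ok=F), VALIDATE:P1(v=16,ok=F), TRANSFORM:-, EMIT:-] out:-; bubbles=2
Tick 3: [PARSE:P3(v=17,ok=F), VALIDATE:P2(v=1,ok=F), TRANSFORM:P1(v=0,ok=F), EMIT:-] out:-; bubbles=1
Tick 4: [PARSE:P4(v=16,ok=F), VALIDATE:P3(v=17,ok=F), TRANSFORM:P2(v=0,ok=F), EMIT:P1(v=0,ok=F)] out:-; bubbles=0
Tick 5: [PARSE:-, VALIDATE:P4(v=16,ok=T), TRANSFORM:P3(v=0,ok=F), EMIT:P2(v=0,ok=F)] out:P1(v=0); bubbles=1
Tick 6: [PARSE:P5(v=16,ok=F), VALIDATE:-, TRANSFORM:P4(v=64,ok=T), EMIT:P3(v=0,ok=F)] out:P2(v=0); bubbles=1
Tick 7: [PARSE:P6(v=16,ok=F), VALIDATE:P5(v=16,ok=F), TRANSFORM:-, EMIT:P4(v=64,ok=T)] out:P3(v=0); bubbles=1
Tick 8: [PARSE:-, VALIDATE:P6(v=16,ok=F), TRANSFORM:P5(v=0,ok=F), EMIT:-] out:P4(v=64); bubbles=2
Tick 9: [PARSE:-, VALIDATE:-, TRANSFORM:P6(v=0,ok=F), EMIT:P5(v=0,ok=F)] out:-; bubbles=2
Tick 10: [PARSE:-, VALIDATE:-, TRANSFORM:-, EMIT:P6(v=0,ok=F)] out:P5(v=0); bubbles=3
Tick 11: [PARSE:-, VALIDATE:-, TRANSFORM:-, EMIT:-] out:P6(v=0); bubbles=4
Total bubble-slots: 20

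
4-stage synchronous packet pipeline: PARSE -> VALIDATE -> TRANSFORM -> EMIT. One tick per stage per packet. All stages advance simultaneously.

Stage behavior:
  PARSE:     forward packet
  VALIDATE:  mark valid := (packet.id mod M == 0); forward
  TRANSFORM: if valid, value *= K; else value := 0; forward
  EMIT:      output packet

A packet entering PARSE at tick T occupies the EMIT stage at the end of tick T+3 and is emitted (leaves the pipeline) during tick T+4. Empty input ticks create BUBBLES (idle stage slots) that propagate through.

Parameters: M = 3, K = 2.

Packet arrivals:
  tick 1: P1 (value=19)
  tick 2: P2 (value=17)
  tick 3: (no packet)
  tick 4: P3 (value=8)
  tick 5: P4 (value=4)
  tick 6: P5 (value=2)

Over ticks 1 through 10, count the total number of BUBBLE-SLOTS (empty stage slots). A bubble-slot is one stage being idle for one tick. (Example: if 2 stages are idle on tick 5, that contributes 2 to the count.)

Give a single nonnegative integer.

Answer: 20

Derivation:
Tick 1: [PARSE:P1(v=19,ok=F), VALIDATE:-, TRANSFORM:-, EMIT:-] out:-; bubbles=3
Tick 2: [PARSE:P2(v=17,ok=F), VALIDATE:P1(v=19,ok=F), TRANSFORM:-, EMIT:-] out:-; bubbles=2
Tick 3: [PARSE:-, VALIDATE:P2(v=17,ok=F), TRANSFORM:P1(v=0,ok=F), EMIT:-] out:-; bubbles=2
Tick 4: [PARSE:P3(v=8,ok=F), VALIDATE:-, TRANSFORM:P2(v=0,ok=F), EMIT:P1(v=0,ok=F)] out:-; bubbles=1
Tick 5: [PARSE:P4(v=4,ok=F), VALIDATE:P3(v=8,ok=T), TRANSFORM:-, EMIT:P2(v=0,ok=F)] out:P1(v=0); bubbles=1
Tick 6: [PARSE:P5(v=2,ok=F), VALIDATE:P4(v=4,ok=F), TRANSFORM:P3(v=16,ok=T), EMIT:-] out:P2(v=0); bubbles=1
Tick 7: [PARSE:-, VALIDATE:P5(v=2,ok=F), TRANSFORM:P4(v=0,ok=F), EMIT:P3(v=16,ok=T)] out:-; bubbles=1
Tick 8: [PARSE:-, VALIDATE:-, TRANSFORM:P5(v=0,ok=F), EMIT:P4(v=0,ok=F)] out:P3(v=16); bubbles=2
Tick 9: [PARSE:-, VALIDATE:-, TRANSFORM:-, EMIT:P5(v=0,ok=F)] out:P4(v=0); bubbles=3
Tick 10: [PARSE:-, VALIDATE:-, TRANSFORM:-, EMIT:-] out:P5(v=0); bubbles=4
Total bubble-slots: 20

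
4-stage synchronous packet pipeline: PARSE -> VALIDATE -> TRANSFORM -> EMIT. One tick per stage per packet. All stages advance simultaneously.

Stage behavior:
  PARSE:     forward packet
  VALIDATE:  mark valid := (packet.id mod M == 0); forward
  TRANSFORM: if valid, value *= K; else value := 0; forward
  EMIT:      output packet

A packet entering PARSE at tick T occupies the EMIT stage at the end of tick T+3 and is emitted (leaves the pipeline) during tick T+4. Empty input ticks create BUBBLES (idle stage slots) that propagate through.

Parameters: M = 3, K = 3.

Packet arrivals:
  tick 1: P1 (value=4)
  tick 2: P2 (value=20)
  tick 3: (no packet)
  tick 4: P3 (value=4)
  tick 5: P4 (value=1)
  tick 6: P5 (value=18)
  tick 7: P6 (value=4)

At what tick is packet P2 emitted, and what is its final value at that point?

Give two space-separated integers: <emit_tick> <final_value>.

Tick 1: [PARSE:P1(v=4,ok=F), VALIDATE:-, TRANSFORM:-, EMIT:-] out:-; in:P1
Tick 2: [PARSE:P2(v=20,ok=F), VALIDATE:P1(v=4,ok=F), TRANSFORM:-, EMIT:-] out:-; in:P2
Tick 3: [PARSE:-, VALIDATE:P2(v=20,ok=F), TRANSFORM:P1(v=0,ok=F), EMIT:-] out:-; in:-
Tick 4: [PARSE:P3(v=4,ok=F), VALIDATE:-, TRANSFORM:P2(v=0,ok=F), EMIT:P1(v=0,ok=F)] out:-; in:P3
Tick 5: [PARSE:P4(v=1,ok=F), VALIDATE:P3(v=4,ok=T), TRANSFORM:-, EMIT:P2(v=0,ok=F)] out:P1(v=0); in:P4
Tick 6: [PARSE:P5(v=18,ok=F), VALIDATE:P4(v=1,ok=F), TRANSFORM:P3(v=12,ok=T), EMIT:-] out:P2(v=0); in:P5
Tick 7: [PARSE:P6(v=4,ok=F), VALIDATE:P5(v=18,ok=F), TRANSFORM:P4(v=0,ok=F), EMIT:P3(v=12,ok=T)] out:-; in:P6
Tick 8: [PARSE:-, VALIDATE:P6(v=4,ok=T), TRANSFORM:P5(v=0,ok=F), EMIT:P4(v=0,ok=F)] out:P3(v=12); in:-
Tick 9: [PARSE:-, VALIDATE:-, TRANSFORM:P6(v=12,ok=T), EMIT:P5(v=0,ok=F)] out:P4(v=0); in:-
Tick 10: [PARSE:-, VALIDATE:-, TRANSFORM:-, EMIT:P6(v=12,ok=T)] out:P5(v=0); in:-
Tick 11: [PARSE:-, VALIDATE:-, TRANSFORM:-, EMIT:-] out:P6(v=12); in:-
P2: arrives tick 2, valid=False (id=2, id%3=2), emit tick 6, final value 0

Answer: 6 0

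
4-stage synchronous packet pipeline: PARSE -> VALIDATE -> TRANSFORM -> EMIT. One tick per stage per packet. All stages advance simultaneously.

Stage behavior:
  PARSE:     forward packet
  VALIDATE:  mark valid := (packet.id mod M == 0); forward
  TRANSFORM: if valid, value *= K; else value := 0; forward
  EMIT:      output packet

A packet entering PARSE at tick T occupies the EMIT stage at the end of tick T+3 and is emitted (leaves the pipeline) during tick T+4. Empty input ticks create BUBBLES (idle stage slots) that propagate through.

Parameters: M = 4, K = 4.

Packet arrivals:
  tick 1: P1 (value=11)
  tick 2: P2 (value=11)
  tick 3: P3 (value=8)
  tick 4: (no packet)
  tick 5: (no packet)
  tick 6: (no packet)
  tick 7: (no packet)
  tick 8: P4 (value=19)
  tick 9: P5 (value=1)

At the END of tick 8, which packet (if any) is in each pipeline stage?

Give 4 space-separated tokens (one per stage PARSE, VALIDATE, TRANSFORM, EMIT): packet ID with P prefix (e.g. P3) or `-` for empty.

Tick 1: [PARSE:P1(v=11,ok=F), VALIDATE:-, TRANSFORM:-, EMIT:-] out:-; in:P1
Tick 2: [PARSE:P2(v=11,ok=F), VALIDATE:P1(v=11,ok=F), TRANSFORM:-, EMIT:-] out:-; in:P2
Tick 3: [PARSE:P3(v=8,ok=F), VALIDATE:P2(v=11,ok=F), TRANSFORM:P1(v=0,ok=F), EMIT:-] out:-; in:P3
Tick 4: [PARSE:-, VALIDATE:P3(v=8,ok=F), TRANSFORM:P2(v=0,ok=F), EMIT:P1(v=0,ok=F)] out:-; in:-
Tick 5: [PARSE:-, VALIDATE:-, TRANSFORM:P3(v=0,ok=F), EMIT:P2(v=0,ok=F)] out:P1(v=0); in:-
Tick 6: [PARSE:-, VALIDATE:-, TRANSFORM:-, EMIT:P3(v=0,ok=F)] out:P2(v=0); in:-
Tick 7: [PARSE:-, VALIDATE:-, TRANSFORM:-, EMIT:-] out:P3(v=0); in:-
Tick 8: [PARSE:P4(v=19,ok=F), VALIDATE:-, TRANSFORM:-, EMIT:-] out:-; in:P4
At end of tick 8: ['P4', '-', '-', '-']

Answer: P4 - - -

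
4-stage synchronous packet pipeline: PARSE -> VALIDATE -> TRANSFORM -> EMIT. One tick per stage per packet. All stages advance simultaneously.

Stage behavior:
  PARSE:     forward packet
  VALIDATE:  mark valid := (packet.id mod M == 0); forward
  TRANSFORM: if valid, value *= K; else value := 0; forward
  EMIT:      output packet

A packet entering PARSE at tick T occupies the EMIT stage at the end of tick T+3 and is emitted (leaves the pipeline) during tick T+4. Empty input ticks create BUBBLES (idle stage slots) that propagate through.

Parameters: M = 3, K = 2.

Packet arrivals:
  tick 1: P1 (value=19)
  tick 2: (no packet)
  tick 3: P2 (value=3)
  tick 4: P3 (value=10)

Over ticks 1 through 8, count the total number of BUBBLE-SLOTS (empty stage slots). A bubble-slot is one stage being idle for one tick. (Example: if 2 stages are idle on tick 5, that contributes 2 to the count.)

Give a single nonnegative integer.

Tick 1: [PARSE:P1(v=19,ok=F), VALIDATE:-, TRANSFORM:-, EMIT:-] out:-; bubbles=3
Tick 2: [PARSE:-, VALIDATE:P1(v=19,ok=F), TRANSFORM:-, EMIT:-] out:-; bubbles=3
Tick 3: [PARSE:P2(v=3,ok=F), VALIDATE:-, TRANSFORM:P1(v=0,ok=F), EMIT:-] out:-; bubbles=2
Tick 4: [PARSE:P3(v=10,ok=F), VALIDATE:P2(v=3,ok=F), TRANSFORM:-, EMIT:P1(v=0,ok=F)] out:-; bubbles=1
Tick 5: [PARSE:-, VALIDATE:P3(v=10,ok=T), TRANSFORM:P2(v=0,ok=F), EMIT:-] out:P1(v=0); bubbles=2
Tick 6: [PARSE:-, VALIDATE:-, TRANSFORM:P3(v=20,ok=T), EMIT:P2(v=0,ok=F)] out:-; bubbles=2
Tick 7: [PARSE:-, VALIDATE:-, TRANSFORM:-, EMIT:P3(v=20,ok=T)] out:P2(v=0); bubbles=3
Tick 8: [PARSE:-, VALIDATE:-, TRANSFORM:-, EMIT:-] out:P3(v=20); bubbles=4
Total bubble-slots: 20

Answer: 20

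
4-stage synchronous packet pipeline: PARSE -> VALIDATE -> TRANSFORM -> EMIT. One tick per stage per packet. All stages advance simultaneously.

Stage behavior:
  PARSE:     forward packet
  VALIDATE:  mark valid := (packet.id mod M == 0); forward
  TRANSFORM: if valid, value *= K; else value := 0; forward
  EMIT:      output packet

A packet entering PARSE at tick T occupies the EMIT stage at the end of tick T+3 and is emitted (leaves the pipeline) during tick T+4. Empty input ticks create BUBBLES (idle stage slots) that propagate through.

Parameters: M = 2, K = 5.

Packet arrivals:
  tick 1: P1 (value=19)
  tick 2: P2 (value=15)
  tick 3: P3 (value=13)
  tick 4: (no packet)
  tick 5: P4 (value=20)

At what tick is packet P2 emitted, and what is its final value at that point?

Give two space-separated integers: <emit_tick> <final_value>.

Tick 1: [PARSE:P1(v=19,ok=F), VALIDATE:-, TRANSFORM:-, EMIT:-] out:-; in:P1
Tick 2: [PARSE:P2(v=15,ok=F), VALIDATE:P1(v=19,ok=F), TRANSFORM:-, EMIT:-] out:-; in:P2
Tick 3: [PARSE:P3(v=13,ok=F), VALIDATE:P2(v=15,ok=T), TRANSFORM:P1(v=0,ok=F), EMIT:-] out:-; in:P3
Tick 4: [PARSE:-, VALIDATE:P3(v=13,ok=F), TRANSFORM:P2(v=75,ok=T), EMIT:P1(v=0,ok=F)] out:-; in:-
Tick 5: [PARSE:P4(v=20,ok=F), VALIDATE:-, TRANSFORM:P3(v=0,ok=F), EMIT:P2(v=75,ok=T)] out:P1(v=0); in:P4
Tick 6: [PARSE:-, VALIDATE:P4(v=20,ok=T), TRANSFORM:-, EMIT:P3(v=0,ok=F)] out:P2(v=75); in:-
Tick 7: [PARSE:-, VALIDATE:-, TRANSFORM:P4(v=100,ok=T), EMIT:-] out:P3(v=0); in:-
Tick 8: [PARSE:-, VALIDATE:-, TRANSFORM:-, EMIT:P4(v=100,ok=T)] out:-; in:-
Tick 9: [PARSE:-, VALIDATE:-, TRANSFORM:-, EMIT:-] out:P4(v=100); in:-
P2: arrives tick 2, valid=True (id=2, id%2=0), emit tick 6, final value 75

Answer: 6 75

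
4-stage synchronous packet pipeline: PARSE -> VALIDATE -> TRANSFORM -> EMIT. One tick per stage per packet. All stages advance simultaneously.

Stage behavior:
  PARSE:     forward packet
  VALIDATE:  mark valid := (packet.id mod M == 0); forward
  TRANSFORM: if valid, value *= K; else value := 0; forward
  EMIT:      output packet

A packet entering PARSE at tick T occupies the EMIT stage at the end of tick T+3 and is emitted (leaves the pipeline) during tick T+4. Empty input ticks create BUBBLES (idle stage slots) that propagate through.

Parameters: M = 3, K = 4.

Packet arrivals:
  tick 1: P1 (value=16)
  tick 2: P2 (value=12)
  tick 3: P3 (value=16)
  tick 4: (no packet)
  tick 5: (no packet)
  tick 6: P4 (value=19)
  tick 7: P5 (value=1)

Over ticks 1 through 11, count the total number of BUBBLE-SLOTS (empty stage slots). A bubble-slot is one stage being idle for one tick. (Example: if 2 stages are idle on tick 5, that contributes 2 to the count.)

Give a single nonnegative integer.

Tick 1: [PARSE:P1(v=16,ok=F), VALIDATE:-, TRANSFORM:-, EMIT:-] out:-; bubbles=3
Tick 2: [PARSE:P2(v=12,ok=F), VALIDATE:P1(v=16,ok=F), TRANSFORM:-, EMIT:-] out:-; bubbles=2
Tick 3: [PARSE:P3(v=16,ok=F), VALIDATE:P2(v=12,ok=F), TRANSFORM:P1(v=0,ok=F), EMIT:-] out:-; bubbles=1
Tick 4: [PARSE:-, VALIDATE:P3(v=16,ok=T), TRANSFORM:P2(v=0,ok=F), EMIT:P1(v=0,ok=F)] out:-; bubbles=1
Tick 5: [PARSE:-, VALIDATE:-, TRANSFORM:P3(v=64,ok=T), EMIT:P2(v=0,ok=F)] out:P1(v=0); bubbles=2
Tick 6: [PARSE:P4(v=19,ok=F), VALIDATE:-, TRANSFORM:-, EMIT:P3(v=64,ok=T)] out:P2(v=0); bubbles=2
Tick 7: [PARSE:P5(v=1,ok=F), VALIDATE:P4(v=19,ok=F), TRANSFORM:-, EMIT:-] out:P3(v=64); bubbles=2
Tick 8: [PARSE:-, VALIDATE:P5(v=1,ok=F), TRANSFORM:P4(v=0,ok=F), EMIT:-] out:-; bubbles=2
Tick 9: [PARSE:-, VALIDATE:-, TRANSFORM:P5(v=0,ok=F), EMIT:P4(v=0,ok=F)] out:-; bubbles=2
Tick 10: [PARSE:-, VALIDATE:-, TRANSFORM:-, EMIT:P5(v=0,ok=F)] out:P4(v=0); bubbles=3
Tick 11: [PARSE:-, VALIDATE:-, TRANSFORM:-, EMIT:-] out:P5(v=0); bubbles=4
Total bubble-slots: 24

Answer: 24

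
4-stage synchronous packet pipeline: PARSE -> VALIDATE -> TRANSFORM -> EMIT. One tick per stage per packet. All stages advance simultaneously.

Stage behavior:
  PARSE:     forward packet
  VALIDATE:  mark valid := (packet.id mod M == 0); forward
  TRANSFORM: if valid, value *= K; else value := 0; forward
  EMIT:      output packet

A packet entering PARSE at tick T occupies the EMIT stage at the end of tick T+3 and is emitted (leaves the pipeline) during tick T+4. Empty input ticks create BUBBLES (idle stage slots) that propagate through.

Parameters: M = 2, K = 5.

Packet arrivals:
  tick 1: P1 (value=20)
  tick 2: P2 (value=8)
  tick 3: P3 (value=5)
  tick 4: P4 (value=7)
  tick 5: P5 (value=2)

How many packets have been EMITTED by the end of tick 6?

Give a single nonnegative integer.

Answer: 2

Derivation:
Tick 1: [PARSE:P1(v=20,ok=F), VALIDATE:-, TRANSFORM:-, EMIT:-] out:-; in:P1
Tick 2: [PARSE:P2(v=8,ok=F), VALIDATE:P1(v=20,ok=F), TRANSFORM:-, EMIT:-] out:-; in:P2
Tick 3: [PARSE:P3(v=5,ok=F), VALIDATE:P2(v=8,ok=T), TRANSFORM:P1(v=0,ok=F), EMIT:-] out:-; in:P3
Tick 4: [PARSE:P4(v=7,ok=F), VALIDATE:P3(v=5,ok=F), TRANSFORM:P2(v=40,ok=T), EMIT:P1(v=0,ok=F)] out:-; in:P4
Tick 5: [PARSE:P5(v=2,ok=F), VALIDATE:P4(v=7,ok=T), TRANSFORM:P3(v=0,ok=F), EMIT:P2(v=40,ok=T)] out:P1(v=0); in:P5
Tick 6: [PARSE:-, VALIDATE:P5(v=2,ok=F), TRANSFORM:P4(v=35,ok=T), EMIT:P3(v=0,ok=F)] out:P2(v=40); in:-
Emitted by tick 6: ['P1', 'P2']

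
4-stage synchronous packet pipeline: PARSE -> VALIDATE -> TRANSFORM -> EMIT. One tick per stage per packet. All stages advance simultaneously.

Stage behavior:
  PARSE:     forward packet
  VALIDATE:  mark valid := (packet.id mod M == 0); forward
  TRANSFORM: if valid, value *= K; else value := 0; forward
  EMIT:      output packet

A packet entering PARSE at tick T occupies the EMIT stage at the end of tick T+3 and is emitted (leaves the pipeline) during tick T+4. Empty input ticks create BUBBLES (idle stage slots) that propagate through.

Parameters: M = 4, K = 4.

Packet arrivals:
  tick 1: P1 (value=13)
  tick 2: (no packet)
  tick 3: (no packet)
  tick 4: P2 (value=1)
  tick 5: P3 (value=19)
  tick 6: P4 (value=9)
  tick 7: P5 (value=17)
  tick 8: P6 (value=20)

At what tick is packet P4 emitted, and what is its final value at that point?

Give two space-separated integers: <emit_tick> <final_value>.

Answer: 10 36

Derivation:
Tick 1: [PARSE:P1(v=13,ok=F), VALIDATE:-, TRANSFORM:-, EMIT:-] out:-; in:P1
Tick 2: [PARSE:-, VALIDATE:P1(v=13,ok=F), TRANSFORM:-, EMIT:-] out:-; in:-
Tick 3: [PARSE:-, VALIDATE:-, TRANSFORM:P1(v=0,ok=F), EMIT:-] out:-; in:-
Tick 4: [PARSE:P2(v=1,ok=F), VALIDATE:-, TRANSFORM:-, EMIT:P1(v=0,ok=F)] out:-; in:P2
Tick 5: [PARSE:P3(v=19,ok=F), VALIDATE:P2(v=1,ok=F), TRANSFORM:-, EMIT:-] out:P1(v=0); in:P3
Tick 6: [PARSE:P4(v=9,ok=F), VALIDATE:P3(v=19,ok=F), TRANSFORM:P2(v=0,ok=F), EMIT:-] out:-; in:P4
Tick 7: [PARSE:P5(v=17,ok=F), VALIDATE:P4(v=9,ok=T), TRANSFORM:P3(v=0,ok=F), EMIT:P2(v=0,ok=F)] out:-; in:P5
Tick 8: [PARSE:P6(v=20,ok=F), VALIDATE:P5(v=17,ok=F), TRANSFORM:P4(v=36,ok=T), EMIT:P3(v=0,ok=F)] out:P2(v=0); in:P6
Tick 9: [PARSE:-, VALIDATE:P6(v=20,ok=F), TRANSFORM:P5(v=0,ok=F), EMIT:P4(v=36,ok=T)] out:P3(v=0); in:-
Tick 10: [PARSE:-, VALIDATE:-, TRANSFORM:P6(v=0,ok=F), EMIT:P5(v=0,ok=F)] out:P4(v=36); in:-
Tick 11: [PARSE:-, VALIDATE:-, TRANSFORM:-, EMIT:P6(v=0,ok=F)] out:P5(v=0); in:-
Tick 12: [PARSE:-, VALIDATE:-, TRANSFORM:-, EMIT:-] out:P6(v=0); in:-
P4: arrives tick 6, valid=True (id=4, id%4=0), emit tick 10, final value 36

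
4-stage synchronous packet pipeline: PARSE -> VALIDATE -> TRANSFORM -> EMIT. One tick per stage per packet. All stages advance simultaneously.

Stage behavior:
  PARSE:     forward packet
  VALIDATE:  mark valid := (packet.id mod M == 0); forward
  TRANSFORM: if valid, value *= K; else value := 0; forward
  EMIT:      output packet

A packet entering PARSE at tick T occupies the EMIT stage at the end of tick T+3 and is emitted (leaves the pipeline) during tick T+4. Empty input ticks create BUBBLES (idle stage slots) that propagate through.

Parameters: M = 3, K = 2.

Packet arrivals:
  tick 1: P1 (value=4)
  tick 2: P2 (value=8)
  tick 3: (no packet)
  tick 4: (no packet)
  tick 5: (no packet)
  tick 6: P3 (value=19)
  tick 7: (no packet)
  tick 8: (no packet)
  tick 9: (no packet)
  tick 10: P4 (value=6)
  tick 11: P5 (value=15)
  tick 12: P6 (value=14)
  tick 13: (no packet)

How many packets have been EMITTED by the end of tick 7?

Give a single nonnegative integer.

Tick 1: [PARSE:P1(v=4,ok=F), VALIDATE:-, TRANSFORM:-, EMIT:-] out:-; in:P1
Tick 2: [PARSE:P2(v=8,ok=F), VALIDATE:P1(v=4,ok=F), TRANSFORM:-, EMIT:-] out:-; in:P2
Tick 3: [PARSE:-, VALIDATE:P2(v=8,ok=F), TRANSFORM:P1(v=0,ok=F), EMIT:-] out:-; in:-
Tick 4: [PARSE:-, VALIDATE:-, TRANSFORM:P2(v=0,ok=F), EMIT:P1(v=0,ok=F)] out:-; in:-
Tick 5: [PARSE:-, VALIDATE:-, TRANSFORM:-, EMIT:P2(v=0,ok=F)] out:P1(v=0); in:-
Tick 6: [PARSE:P3(v=19,ok=F), VALIDATE:-, TRANSFORM:-, EMIT:-] out:P2(v=0); in:P3
Tick 7: [PARSE:-, VALIDATE:P3(v=19,ok=T), TRANSFORM:-, EMIT:-] out:-; in:-
Emitted by tick 7: ['P1', 'P2']

Answer: 2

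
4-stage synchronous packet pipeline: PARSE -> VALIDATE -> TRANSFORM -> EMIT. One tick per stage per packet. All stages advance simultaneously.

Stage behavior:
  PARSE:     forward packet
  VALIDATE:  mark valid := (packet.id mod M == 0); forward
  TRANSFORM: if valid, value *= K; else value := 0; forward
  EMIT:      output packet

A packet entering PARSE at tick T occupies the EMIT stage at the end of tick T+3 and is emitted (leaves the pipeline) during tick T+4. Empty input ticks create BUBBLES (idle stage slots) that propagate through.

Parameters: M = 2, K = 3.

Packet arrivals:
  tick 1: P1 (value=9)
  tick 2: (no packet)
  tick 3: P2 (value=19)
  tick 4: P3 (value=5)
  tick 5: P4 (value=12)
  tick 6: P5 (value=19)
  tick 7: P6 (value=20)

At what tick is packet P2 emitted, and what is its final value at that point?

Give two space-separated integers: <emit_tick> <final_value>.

Answer: 7 57

Derivation:
Tick 1: [PARSE:P1(v=9,ok=F), VALIDATE:-, TRANSFORM:-, EMIT:-] out:-; in:P1
Tick 2: [PARSE:-, VALIDATE:P1(v=9,ok=F), TRANSFORM:-, EMIT:-] out:-; in:-
Tick 3: [PARSE:P2(v=19,ok=F), VALIDATE:-, TRANSFORM:P1(v=0,ok=F), EMIT:-] out:-; in:P2
Tick 4: [PARSE:P3(v=5,ok=F), VALIDATE:P2(v=19,ok=T), TRANSFORM:-, EMIT:P1(v=0,ok=F)] out:-; in:P3
Tick 5: [PARSE:P4(v=12,ok=F), VALIDATE:P3(v=5,ok=F), TRANSFORM:P2(v=57,ok=T), EMIT:-] out:P1(v=0); in:P4
Tick 6: [PARSE:P5(v=19,ok=F), VALIDATE:P4(v=12,ok=T), TRANSFORM:P3(v=0,ok=F), EMIT:P2(v=57,ok=T)] out:-; in:P5
Tick 7: [PARSE:P6(v=20,ok=F), VALIDATE:P5(v=19,ok=F), TRANSFORM:P4(v=36,ok=T), EMIT:P3(v=0,ok=F)] out:P2(v=57); in:P6
Tick 8: [PARSE:-, VALIDATE:P6(v=20,ok=T), TRANSFORM:P5(v=0,ok=F), EMIT:P4(v=36,ok=T)] out:P3(v=0); in:-
Tick 9: [PARSE:-, VALIDATE:-, TRANSFORM:P6(v=60,ok=T), EMIT:P5(v=0,ok=F)] out:P4(v=36); in:-
Tick 10: [PARSE:-, VALIDATE:-, TRANSFORM:-, EMIT:P6(v=60,ok=T)] out:P5(v=0); in:-
Tick 11: [PARSE:-, VALIDATE:-, TRANSFORM:-, EMIT:-] out:P6(v=60); in:-
P2: arrives tick 3, valid=True (id=2, id%2=0), emit tick 7, final value 57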